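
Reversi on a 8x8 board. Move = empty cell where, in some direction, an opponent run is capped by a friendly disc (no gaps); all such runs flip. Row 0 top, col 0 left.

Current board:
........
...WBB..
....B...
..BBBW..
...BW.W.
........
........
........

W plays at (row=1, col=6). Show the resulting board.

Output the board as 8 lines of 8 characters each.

Place W at (1,6); scan 8 dirs for brackets.
Dir NW: first cell '.' (not opp) -> no flip
Dir N: first cell '.' (not opp) -> no flip
Dir NE: first cell '.' (not opp) -> no flip
Dir W: opp run (1,5) (1,4) capped by W -> flip
Dir E: first cell '.' (not opp) -> no flip
Dir SW: first cell '.' (not opp) -> no flip
Dir S: first cell '.' (not opp) -> no flip
Dir SE: first cell '.' (not opp) -> no flip
All flips: (1,4) (1,5)

Answer: ........
...WWWW.
....B...
..BBBW..
...BW.W.
........
........
........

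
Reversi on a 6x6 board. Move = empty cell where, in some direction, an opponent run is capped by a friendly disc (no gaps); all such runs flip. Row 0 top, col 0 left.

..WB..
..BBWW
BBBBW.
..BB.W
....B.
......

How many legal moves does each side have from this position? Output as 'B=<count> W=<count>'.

Answer: B=3 W=5

Derivation:
-- B to move --
(0,1): flips 1 -> legal
(0,4): no bracket -> illegal
(0,5): flips 1 -> legal
(1,1): no bracket -> illegal
(2,5): flips 2 -> legal
(3,4): no bracket -> illegal
(4,5): no bracket -> illegal
B mobility = 3
-- W to move --
(0,1): no bracket -> illegal
(0,4): flips 1 -> legal
(1,0): no bracket -> illegal
(1,1): flips 2 -> legal
(3,0): no bracket -> illegal
(3,1): no bracket -> illegal
(3,4): no bracket -> illegal
(4,1): flips 2 -> legal
(4,2): flips 4 -> legal
(4,3): no bracket -> illegal
(4,5): no bracket -> illegal
(5,3): flips 1 -> legal
(5,4): no bracket -> illegal
(5,5): no bracket -> illegal
W mobility = 5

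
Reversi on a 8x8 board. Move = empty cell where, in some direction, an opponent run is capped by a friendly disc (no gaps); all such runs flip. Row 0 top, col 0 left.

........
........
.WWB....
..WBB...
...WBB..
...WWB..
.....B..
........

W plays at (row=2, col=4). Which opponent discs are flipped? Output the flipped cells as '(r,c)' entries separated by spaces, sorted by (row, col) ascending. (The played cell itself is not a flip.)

Answer: (2,3) (3,4) (4,4)

Derivation:
Dir NW: first cell '.' (not opp) -> no flip
Dir N: first cell '.' (not opp) -> no flip
Dir NE: first cell '.' (not opp) -> no flip
Dir W: opp run (2,3) capped by W -> flip
Dir E: first cell '.' (not opp) -> no flip
Dir SW: opp run (3,3), next='.' -> no flip
Dir S: opp run (3,4) (4,4) capped by W -> flip
Dir SE: first cell '.' (not opp) -> no flip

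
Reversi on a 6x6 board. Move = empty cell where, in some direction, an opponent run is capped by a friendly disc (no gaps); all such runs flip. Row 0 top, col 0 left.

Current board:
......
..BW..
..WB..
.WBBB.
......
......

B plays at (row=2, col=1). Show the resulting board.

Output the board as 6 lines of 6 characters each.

Place B at (2,1); scan 8 dirs for brackets.
Dir NW: first cell '.' (not opp) -> no flip
Dir N: first cell '.' (not opp) -> no flip
Dir NE: first cell 'B' (not opp) -> no flip
Dir W: first cell '.' (not opp) -> no flip
Dir E: opp run (2,2) capped by B -> flip
Dir SW: first cell '.' (not opp) -> no flip
Dir S: opp run (3,1), next='.' -> no flip
Dir SE: first cell 'B' (not opp) -> no flip
All flips: (2,2)

Answer: ......
..BW..
.BBB..
.WBBB.
......
......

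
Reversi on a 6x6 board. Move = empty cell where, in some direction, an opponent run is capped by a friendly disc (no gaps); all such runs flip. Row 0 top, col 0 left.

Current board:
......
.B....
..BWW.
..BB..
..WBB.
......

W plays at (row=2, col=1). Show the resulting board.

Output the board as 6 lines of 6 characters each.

Answer: ......
.B....
.WWWW.
..BB..
..WBB.
......

Derivation:
Place W at (2,1); scan 8 dirs for brackets.
Dir NW: first cell '.' (not opp) -> no flip
Dir N: opp run (1,1), next='.' -> no flip
Dir NE: first cell '.' (not opp) -> no flip
Dir W: first cell '.' (not opp) -> no flip
Dir E: opp run (2,2) capped by W -> flip
Dir SW: first cell '.' (not opp) -> no flip
Dir S: first cell '.' (not opp) -> no flip
Dir SE: opp run (3,2) (4,3), next='.' -> no flip
All flips: (2,2)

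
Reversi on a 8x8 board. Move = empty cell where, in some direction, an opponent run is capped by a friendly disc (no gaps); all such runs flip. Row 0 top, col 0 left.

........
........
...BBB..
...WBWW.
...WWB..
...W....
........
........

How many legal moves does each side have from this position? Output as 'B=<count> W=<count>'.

Answer: B=9 W=7

Derivation:
-- B to move --
(2,2): no bracket -> illegal
(2,6): no bracket -> illegal
(2,7): flips 1 -> legal
(3,2): flips 1 -> legal
(3,7): flips 2 -> legal
(4,2): flips 3 -> legal
(4,6): flips 1 -> legal
(4,7): flips 1 -> legal
(5,2): flips 1 -> legal
(5,4): flips 1 -> legal
(5,5): no bracket -> illegal
(6,2): no bracket -> illegal
(6,3): flips 3 -> legal
(6,4): no bracket -> illegal
B mobility = 9
-- W to move --
(1,2): no bracket -> illegal
(1,3): flips 2 -> legal
(1,4): flips 3 -> legal
(1,5): flips 2 -> legal
(1,6): flips 2 -> legal
(2,2): no bracket -> illegal
(2,6): no bracket -> illegal
(3,2): no bracket -> illegal
(4,6): flips 1 -> legal
(5,4): flips 1 -> legal
(5,5): flips 1 -> legal
(5,6): no bracket -> illegal
W mobility = 7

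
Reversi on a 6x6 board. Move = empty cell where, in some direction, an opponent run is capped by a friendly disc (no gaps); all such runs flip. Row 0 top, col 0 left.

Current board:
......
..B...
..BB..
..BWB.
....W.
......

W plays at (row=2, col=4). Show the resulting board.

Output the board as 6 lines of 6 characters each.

Place W at (2,4); scan 8 dirs for brackets.
Dir NW: first cell '.' (not opp) -> no flip
Dir N: first cell '.' (not opp) -> no flip
Dir NE: first cell '.' (not opp) -> no flip
Dir W: opp run (2,3) (2,2), next='.' -> no flip
Dir E: first cell '.' (not opp) -> no flip
Dir SW: first cell 'W' (not opp) -> no flip
Dir S: opp run (3,4) capped by W -> flip
Dir SE: first cell '.' (not opp) -> no flip
All flips: (3,4)

Answer: ......
..B...
..BBW.
..BWW.
....W.
......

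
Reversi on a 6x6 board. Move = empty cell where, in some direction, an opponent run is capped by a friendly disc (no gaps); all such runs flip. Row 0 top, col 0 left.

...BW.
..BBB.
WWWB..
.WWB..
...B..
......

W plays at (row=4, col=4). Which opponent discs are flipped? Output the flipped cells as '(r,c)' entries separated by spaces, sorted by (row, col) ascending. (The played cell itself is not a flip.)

Answer: (3,3)

Derivation:
Dir NW: opp run (3,3) capped by W -> flip
Dir N: first cell '.' (not opp) -> no flip
Dir NE: first cell '.' (not opp) -> no flip
Dir W: opp run (4,3), next='.' -> no flip
Dir E: first cell '.' (not opp) -> no flip
Dir SW: first cell '.' (not opp) -> no flip
Dir S: first cell '.' (not opp) -> no flip
Dir SE: first cell '.' (not opp) -> no flip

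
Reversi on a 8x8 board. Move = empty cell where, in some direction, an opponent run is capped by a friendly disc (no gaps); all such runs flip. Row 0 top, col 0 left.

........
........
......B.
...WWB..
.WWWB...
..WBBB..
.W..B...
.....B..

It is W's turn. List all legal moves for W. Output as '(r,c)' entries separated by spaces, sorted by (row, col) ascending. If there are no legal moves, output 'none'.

Answer: (3,6) (4,5) (5,6) (6,3) (6,5) (6,6) (7,4)

Derivation:
(1,5): no bracket -> illegal
(1,6): no bracket -> illegal
(1,7): no bracket -> illegal
(2,4): no bracket -> illegal
(2,5): no bracket -> illegal
(2,7): no bracket -> illegal
(3,6): flips 1 -> legal
(3,7): no bracket -> illegal
(4,5): flips 1 -> legal
(4,6): no bracket -> illegal
(5,6): flips 3 -> legal
(6,2): no bracket -> illegal
(6,3): flips 1 -> legal
(6,5): flips 1 -> legal
(6,6): flips 2 -> legal
(7,3): no bracket -> illegal
(7,4): flips 3 -> legal
(7,6): no bracket -> illegal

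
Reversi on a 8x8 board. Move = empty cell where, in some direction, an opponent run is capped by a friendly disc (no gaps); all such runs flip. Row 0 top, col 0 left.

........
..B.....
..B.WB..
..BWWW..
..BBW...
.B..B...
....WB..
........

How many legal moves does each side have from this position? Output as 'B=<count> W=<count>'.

-- B to move --
(1,3): no bracket -> illegal
(1,4): flips 3 -> legal
(1,5): flips 2 -> legal
(2,3): flips 2 -> legal
(2,6): no bracket -> illegal
(3,6): flips 3 -> legal
(4,5): flips 2 -> legal
(4,6): no bracket -> illegal
(5,3): no bracket -> illegal
(5,5): flips 2 -> legal
(6,3): flips 1 -> legal
(7,3): no bracket -> illegal
(7,4): flips 1 -> legal
(7,5): no bracket -> illegal
B mobility = 8
-- W to move --
(0,1): no bracket -> illegal
(0,2): no bracket -> illegal
(0,3): no bracket -> illegal
(1,1): flips 1 -> legal
(1,3): no bracket -> illegal
(1,4): no bracket -> illegal
(1,5): flips 1 -> legal
(1,6): flips 1 -> legal
(2,1): no bracket -> illegal
(2,3): no bracket -> illegal
(2,6): flips 1 -> legal
(3,1): flips 1 -> legal
(3,6): no bracket -> illegal
(4,0): no bracket -> illegal
(4,1): flips 2 -> legal
(4,5): no bracket -> illegal
(5,0): no bracket -> illegal
(5,2): flips 1 -> legal
(5,3): flips 1 -> legal
(5,5): no bracket -> illegal
(5,6): no bracket -> illegal
(6,0): flips 2 -> legal
(6,1): no bracket -> illegal
(6,2): no bracket -> illegal
(6,3): no bracket -> illegal
(6,6): flips 1 -> legal
(7,4): no bracket -> illegal
(7,5): no bracket -> illegal
(7,6): no bracket -> illegal
W mobility = 10

Answer: B=8 W=10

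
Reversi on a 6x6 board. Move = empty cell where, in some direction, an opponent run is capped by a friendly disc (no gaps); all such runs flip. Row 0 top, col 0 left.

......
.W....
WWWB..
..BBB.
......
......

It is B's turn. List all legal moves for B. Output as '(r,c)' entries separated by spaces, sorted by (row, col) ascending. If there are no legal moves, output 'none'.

Answer: (0,0) (1,0) (1,2)

Derivation:
(0,0): flips 2 -> legal
(0,1): no bracket -> illegal
(0,2): no bracket -> illegal
(1,0): flips 1 -> legal
(1,2): flips 1 -> legal
(1,3): no bracket -> illegal
(3,0): no bracket -> illegal
(3,1): no bracket -> illegal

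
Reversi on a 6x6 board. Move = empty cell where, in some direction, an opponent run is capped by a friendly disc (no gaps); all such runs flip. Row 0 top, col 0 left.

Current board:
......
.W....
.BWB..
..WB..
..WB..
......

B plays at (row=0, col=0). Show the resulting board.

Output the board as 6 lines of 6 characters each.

Answer: B.....
.B....
.BBB..
..WB..
..WB..
......

Derivation:
Place B at (0,0); scan 8 dirs for brackets.
Dir NW: edge -> no flip
Dir N: edge -> no flip
Dir NE: edge -> no flip
Dir W: edge -> no flip
Dir E: first cell '.' (not opp) -> no flip
Dir SW: edge -> no flip
Dir S: first cell '.' (not opp) -> no flip
Dir SE: opp run (1,1) (2,2) capped by B -> flip
All flips: (1,1) (2,2)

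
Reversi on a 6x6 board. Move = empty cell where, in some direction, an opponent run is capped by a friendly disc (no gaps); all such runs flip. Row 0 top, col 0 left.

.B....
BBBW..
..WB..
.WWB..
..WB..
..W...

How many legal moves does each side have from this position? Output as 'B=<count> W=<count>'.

Answer: B=6 W=8

Derivation:
-- B to move --
(0,2): no bracket -> illegal
(0,3): flips 1 -> legal
(0,4): no bracket -> illegal
(1,4): flips 1 -> legal
(2,0): no bracket -> illegal
(2,1): flips 2 -> legal
(2,4): no bracket -> illegal
(3,0): flips 2 -> legal
(4,0): no bracket -> illegal
(4,1): flips 2 -> legal
(5,1): flips 1 -> legal
(5,3): no bracket -> illegal
B mobility = 6
-- W to move --
(0,0): flips 1 -> legal
(0,2): flips 1 -> legal
(0,3): no bracket -> illegal
(1,4): flips 1 -> legal
(2,0): no bracket -> illegal
(2,1): no bracket -> illegal
(2,4): flips 2 -> legal
(3,4): flips 2 -> legal
(4,4): flips 2 -> legal
(5,3): flips 3 -> legal
(5,4): flips 1 -> legal
W mobility = 8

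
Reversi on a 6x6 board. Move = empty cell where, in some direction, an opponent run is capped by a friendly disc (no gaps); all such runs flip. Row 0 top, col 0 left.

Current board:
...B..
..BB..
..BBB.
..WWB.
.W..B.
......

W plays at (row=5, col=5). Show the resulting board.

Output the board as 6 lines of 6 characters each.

Answer: ...B..
..BB..
..BBB.
..WWB.
.W..W.
.....W

Derivation:
Place W at (5,5); scan 8 dirs for brackets.
Dir NW: opp run (4,4) capped by W -> flip
Dir N: first cell '.' (not opp) -> no flip
Dir NE: edge -> no flip
Dir W: first cell '.' (not opp) -> no flip
Dir E: edge -> no flip
Dir SW: edge -> no flip
Dir S: edge -> no flip
Dir SE: edge -> no flip
All flips: (4,4)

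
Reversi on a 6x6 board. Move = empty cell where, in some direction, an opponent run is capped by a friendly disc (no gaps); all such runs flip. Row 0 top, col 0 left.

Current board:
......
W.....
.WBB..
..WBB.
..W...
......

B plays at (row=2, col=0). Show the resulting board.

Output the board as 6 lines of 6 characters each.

Place B at (2,0); scan 8 dirs for brackets.
Dir NW: edge -> no flip
Dir N: opp run (1,0), next='.' -> no flip
Dir NE: first cell '.' (not opp) -> no flip
Dir W: edge -> no flip
Dir E: opp run (2,1) capped by B -> flip
Dir SW: edge -> no flip
Dir S: first cell '.' (not opp) -> no flip
Dir SE: first cell '.' (not opp) -> no flip
All flips: (2,1)

Answer: ......
W.....
BBBB..
..WBB.
..W...
......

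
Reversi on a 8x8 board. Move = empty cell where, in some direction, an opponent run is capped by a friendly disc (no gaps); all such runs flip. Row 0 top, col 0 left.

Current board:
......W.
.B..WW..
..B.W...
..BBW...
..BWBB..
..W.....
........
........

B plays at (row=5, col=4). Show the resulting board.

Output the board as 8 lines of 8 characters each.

Place B at (5,4); scan 8 dirs for brackets.
Dir NW: opp run (4,3) capped by B -> flip
Dir N: first cell 'B' (not opp) -> no flip
Dir NE: first cell 'B' (not opp) -> no flip
Dir W: first cell '.' (not opp) -> no flip
Dir E: first cell '.' (not opp) -> no flip
Dir SW: first cell '.' (not opp) -> no flip
Dir S: first cell '.' (not opp) -> no flip
Dir SE: first cell '.' (not opp) -> no flip
All flips: (4,3)

Answer: ......W.
.B..WW..
..B.W...
..BBW...
..BBBB..
..W.B...
........
........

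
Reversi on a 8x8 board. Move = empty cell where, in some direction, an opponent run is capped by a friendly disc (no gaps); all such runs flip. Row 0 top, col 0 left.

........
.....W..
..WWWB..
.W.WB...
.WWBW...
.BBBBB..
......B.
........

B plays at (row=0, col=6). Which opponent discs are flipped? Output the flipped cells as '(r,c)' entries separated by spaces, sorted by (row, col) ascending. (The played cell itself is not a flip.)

Answer: (1,5) (2,4) (3,3) (4,2)

Derivation:
Dir NW: edge -> no flip
Dir N: edge -> no flip
Dir NE: edge -> no flip
Dir W: first cell '.' (not opp) -> no flip
Dir E: first cell '.' (not opp) -> no flip
Dir SW: opp run (1,5) (2,4) (3,3) (4,2) capped by B -> flip
Dir S: first cell '.' (not opp) -> no flip
Dir SE: first cell '.' (not opp) -> no flip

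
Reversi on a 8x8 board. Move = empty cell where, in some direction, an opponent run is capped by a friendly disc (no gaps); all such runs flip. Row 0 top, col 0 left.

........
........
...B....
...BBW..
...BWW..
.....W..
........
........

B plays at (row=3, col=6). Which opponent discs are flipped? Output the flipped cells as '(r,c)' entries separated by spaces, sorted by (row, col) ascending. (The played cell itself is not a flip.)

Dir NW: first cell '.' (not opp) -> no flip
Dir N: first cell '.' (not opp) -> no flip
Dir NE: first cell '.' (not opp) -> no flip
Dir W: opp run (3,5) capped by B -> flip
Dir E: first cell '.' (not opp) -> no flip
Dir SW: opp run (4,5), next='.' -> no flip
Dir S: first cell '.' (not opp) -> no flip
Dir SE: first cell '.' (not opp) -> no flip

Answer: (3,5)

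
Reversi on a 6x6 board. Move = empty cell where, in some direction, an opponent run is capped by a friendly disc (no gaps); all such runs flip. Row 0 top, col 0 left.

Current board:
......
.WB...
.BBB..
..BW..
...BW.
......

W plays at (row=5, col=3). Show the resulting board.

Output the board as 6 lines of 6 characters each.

Answer: ......
.WB...
.BBB..
..BW..
...WW.
...W..

Derivation:
Place W at (5,3); scan 8 dirs for brackets.
Dir NW: first cell '.' (not opp) -> no flip
Dir N: opp run (4,3) capped by W -> flip
Dir NE: first cell 'W' (not opp) -> no flip
Dir W: first cell '.' (not opp) -> no flip
Dir E: first cell '.' (not opp) -> no flip
Dir SW: edge -> no flip
Dir S: edge -> no flip
Dir SE: edge -> no flip
All flips: (4,3)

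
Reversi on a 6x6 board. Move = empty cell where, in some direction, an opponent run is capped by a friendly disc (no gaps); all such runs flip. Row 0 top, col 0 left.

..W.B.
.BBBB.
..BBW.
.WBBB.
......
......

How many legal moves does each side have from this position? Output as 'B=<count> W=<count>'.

-- B to move --
(0,1): no bracket -> illegal
(0,3): no bracket -> illegal
(1,5): flips 1 -> legal
(2,0): no bracket -> illegal
(2,1): no bracket -> illegal
(2,5): flips 1 -> legal
(3,0): flips 1 -> legal
(3,5): flips 1 -> legal
(4,0): flips 1 -> legal
(4,1): no bracket -> illegal
(4,2): no bracket -> illegal
B mobility = 5
-- W to move --
(0,0): no bracket -> illegal
(0,1): no bracket -> illegal
(0,3): no bracket -> illegal
(0,5): no bracket -> illegal
(1,0): no bracket -> illegal
(1,5): no bracket -> illegal
(2,0): flips 1 -> legal
(2,1): flips 2 -> legal
(2,5): no bracket -> illegal
(3,5): flips 3 -> legal
(4,1): no bracket -> illegal
(4,2): flips 4 -> legal
(4,3): no bracket -> illegal
(4,4): flips 1 -> legal
(4,5): no bracket -> illegal
W mobility = 5

Answer: B=5 W=5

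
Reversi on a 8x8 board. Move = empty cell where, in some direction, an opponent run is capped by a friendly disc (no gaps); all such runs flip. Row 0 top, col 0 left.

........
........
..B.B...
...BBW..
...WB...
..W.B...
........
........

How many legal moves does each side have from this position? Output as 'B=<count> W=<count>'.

-- B to move --
(2,5): no bracket -> illegal
(2,6): flips 1 -> legal
(3,2): flips 1 -> legal
(3,6): flips 1 -> legal
(4,1): no bracket -> illegal
(4,2): flips 1 -> legal
(4,5): no bracket -> illegal
(4,6): flips 1 -> legal
(5,1): no bracket -> illegal
(5,3): flips 1 -> legal
(6,1): flips 2 -> legal
(6,2): no bracket -> illegal
(6,3): no bracket -> illegal
B mobility = 7
-- W to move --
(1,1): no bracket -> illegal
(1,2): no bracket -> illegal
(1,3): flips 1 -> legal
(1,4): no bracket -> illegal
(1,5): no bracket -> illegal
(2,1): no bracket -> illegal
(2,3): flips 1 -> legal
(2,5): flips 1 -> legal
(3,1): no bracket -> illegal
(3,2): flips 2 -> legal
(4,2): no bracket -> illegal
(4,5): flips 1 -> legal
(5,3): flips 1 -> legal
(5,5): no bracket -> illegal
(6,3): no bracket -> illegal
(6,4): no bracket -> illegal
(6,5): flips 1 -> legal
W mobility = 7

Answer: B=7 W=7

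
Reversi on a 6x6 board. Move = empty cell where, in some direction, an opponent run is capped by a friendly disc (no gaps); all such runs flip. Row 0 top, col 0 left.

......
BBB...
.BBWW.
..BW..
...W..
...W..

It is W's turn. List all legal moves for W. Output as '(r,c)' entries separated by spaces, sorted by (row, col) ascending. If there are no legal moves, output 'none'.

Answer: (0,0) (0,1) (2,0) (3,1) (4,1)

Derivation:
(0,0): flips 2 -> legal
(0,1): flips 1 -> legal
(0,2): no bracket -> illegal
(0,3): no bracket -> illegal
(1,3): no bracket -> illegal
(2,0): flips 2 -> legal
(3,0): no bracket -> illegal
(3,1): flips 1 -> legal
(4,1): flips 1 -> legal
(4,2): no bracket -> illegal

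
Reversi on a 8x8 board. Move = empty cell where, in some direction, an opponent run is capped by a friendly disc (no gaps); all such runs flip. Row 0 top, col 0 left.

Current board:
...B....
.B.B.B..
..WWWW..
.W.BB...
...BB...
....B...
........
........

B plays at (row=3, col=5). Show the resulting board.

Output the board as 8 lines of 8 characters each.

Answer: ...B....
.B.B.B..
..WWBB..
.W.BBB..
...BB...
....B...
........
........

Derivation:
Place B at (3,5); scan 8 dirs for brackets.
Dir NW: opp run (2,4) capped by B -> flip
Dir N: opp run (2,5) capped by B -> flip
Dir NE: first cell '.' (not opp) -> no flip
Dir W: first cell 'B' (not opp) -> no flip
Dir E: first cell '.' (not opp) -> no flip
Dir SW: first cell 'B' (not opp) -> no flip
Dir S: first cell '.' (not opp) -> no flip
Dir SE: first cell '.' (not opp) -> no flip
All flips: (2,4) (2,5)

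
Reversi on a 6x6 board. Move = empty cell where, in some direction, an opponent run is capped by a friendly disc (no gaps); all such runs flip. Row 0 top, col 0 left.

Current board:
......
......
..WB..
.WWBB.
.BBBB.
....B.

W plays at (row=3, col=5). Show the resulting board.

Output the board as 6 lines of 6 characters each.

Place W at (3,5); scan 8 dirs for brackets.
Dir NW: first cell '.' (not opp) -> no flip
Dir N: first cell '.' (not opp) -> no flip
Dir NE: edge -> no flip
Dir W: opp run (3,4) (3,3) capped by W -> flip
Dir E: edge -> no flip
Dir SW: opp run (4,4), next='.' -> no flip
Dir S: first cell '.' (not opp) -> no flip
Dir SE: edge -> no flip
All flips: (3,3) (3,4)

Answer: ......
......
..WB..
.WWWWW
.BBBB.
....B.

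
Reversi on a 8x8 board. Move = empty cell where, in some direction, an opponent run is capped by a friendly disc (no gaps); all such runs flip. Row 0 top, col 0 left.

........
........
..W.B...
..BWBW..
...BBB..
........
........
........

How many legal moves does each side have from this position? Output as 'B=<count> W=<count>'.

-- B to move --
(1,1): flips 2 -> legal
(1,2): flips 1 -> legal
(1,3): no bracket -> illegal
(2,1): no bracket -> illegal
(2,3): flips 1 -> legal
(2,5): flips 1 -> legal
(2,6): flips 1 -> legal
(3,1): no bracket -> illegal
(3,6): flips 1 -> legal
(4,2): flips 1 -> legal
(4,6): flips 1 -> legal
B mobility = 8
-- W to move --
(1,3): flips 1 -> legal
(1,4): no bracket -> illegal
(1,5): flips 1 -> legal
(2,1): no bracket -> illegal
(2,3): no bracket -> illegal
(2,5): no bracket -> illegal
(3,1): flips 1 -> legal
(3,6): no bracket -> illegal
(4,1): no bracket -> illegal
(4,2): flips 1 -> legal
(4,6): no bracket -> illegal
(5,2): no bracket -> illegal
(5,3): flips 2 -> legal
(5,4): no bracket -> illegal
(5,5): flips 2 -> legal
(5,6): no bracket -> illegal
W mobility = 6

Answer: B=8 W=6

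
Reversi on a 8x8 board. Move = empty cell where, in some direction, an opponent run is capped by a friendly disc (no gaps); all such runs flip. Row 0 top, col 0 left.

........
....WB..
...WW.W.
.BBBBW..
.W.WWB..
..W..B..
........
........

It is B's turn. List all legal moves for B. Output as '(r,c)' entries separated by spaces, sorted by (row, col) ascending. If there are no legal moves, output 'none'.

Answer: (0,4) (0,5) (1,2) (1,3) (2,5) (3,6) (3,7) (4,2) (5,0) (5,1) (5,3) (5,4) (6,1)

Derivation:
(0,3): no bracket -> illegal
(0,4): flips 2 -> legal
(0,5): flips 2 -> legal
(1,2): flips 1 -> legal
(1,3): flips 2 -> legal
(1,6): no bracket -> illegal
(1,7): no bracket -> illegal
(2,2): no bracket -> illegal
(2,5): flips 1 -> legal
(2,7): no bracket -> illegal
(3,0): no bracket -> illegal
(3,6): flips 1 -> legal
(3,7): flips 1 -> legal
(4,0): no bracket -> illegal
(4,2): flips 2 -> legal
(4,6): no bracket -> illegal
(5,0): flips 1 -> legal
(5,1): flips 1 -> legal
(5,3): flips 1 -> legal
(5,4): flips 2 -> legal
(6,1): flips 2 -> legal
(6,2): no bracket -> illegal
(6,3): no bracket -> illegal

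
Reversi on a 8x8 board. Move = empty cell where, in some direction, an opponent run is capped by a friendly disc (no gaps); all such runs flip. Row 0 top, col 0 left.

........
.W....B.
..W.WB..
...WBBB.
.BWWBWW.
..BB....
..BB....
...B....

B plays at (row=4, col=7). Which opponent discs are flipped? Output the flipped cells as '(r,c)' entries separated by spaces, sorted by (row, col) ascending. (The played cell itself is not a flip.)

Answer: (4,5) (4,6)

Derivation:
Dir NW: first cell 'B' (not opp) -> no flip
Dir N: first cell '.' (not opp) -> no flip
Dir NE: edge -> no flip
Dir W: opp run (4,6) (4,5) capped by B -> flip
Dir E: edge -> no flip
Dir SW: first cell '.' (not opp) -> no flip
Dir S: first cell '.' (not opp) -> no flip
Dir SE: edge -> no flip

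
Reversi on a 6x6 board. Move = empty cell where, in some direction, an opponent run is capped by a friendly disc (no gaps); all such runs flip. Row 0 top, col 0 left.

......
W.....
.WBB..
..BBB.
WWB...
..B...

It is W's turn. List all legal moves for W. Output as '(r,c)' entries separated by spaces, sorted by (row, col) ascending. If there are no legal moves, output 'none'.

(1,1): no bracket -> illegal
(1,2): no bracket -> illegal
(1,3): no bracket -> illegal
(1,4): flips 2 -> legal
(2,4): flips 2 -> legal
(2,5): no bracket -> illegal
(3,1): no bracket -> illegal
(3,5): no bracket -> illegal
(4,3): flips 2 -> legal
(4,4): no bracket -> illegal
(4,5): no bracket -> illegal
(5,1): no bracket -> illegal
(5,3): no bracket -> illegal

Answer: (1,4) (2,4) (4,3)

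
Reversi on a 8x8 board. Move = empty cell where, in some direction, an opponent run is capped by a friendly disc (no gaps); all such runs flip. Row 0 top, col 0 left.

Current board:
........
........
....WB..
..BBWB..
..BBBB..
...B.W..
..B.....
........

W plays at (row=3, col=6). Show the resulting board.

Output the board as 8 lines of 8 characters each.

Place W at (3,6); scan 8 dirs for brackets.
Dir NW: opp run (2,5), next='.' -> no flip
Dir N: first cell '.' (not opp) -> no flip
Dir NE: first cell '.' (not opp) -> no flip
Dir W: opp run (3,5) capped by W -> flip
Dir E: first cell '.' (not opp) -> no flip
Dir SW: opp run (4,5), next='.' -> no flip
Dir S: first cell '.' (not opp) -> no flip
Dir SE: first cell '.' (not opp) -> no flip
All flips: (3,5)

Answer: ........
........
....WB..
..BBWWW.
..BBBB..
...B.W..
..B.....
........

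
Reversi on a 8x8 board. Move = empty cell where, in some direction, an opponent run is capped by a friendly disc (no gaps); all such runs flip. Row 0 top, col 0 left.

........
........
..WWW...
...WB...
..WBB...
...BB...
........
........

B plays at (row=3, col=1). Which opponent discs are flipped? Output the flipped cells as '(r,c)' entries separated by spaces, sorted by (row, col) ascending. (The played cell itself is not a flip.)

Dir NW: first cell '.' (not opp) -> no flip
Dir N: first cell '.' (not opp) -> no flip
Dir NE: opp run (2,2), next='.' -> no flip
Dir W: first cell '.' (not opp) -> no flip
Dir E: first cell '.' (not opp) -> no flip
Dir SW: first cell '.' (not opp) -> no flip
Dir S: first cell '.' (not opp) -> no flip
Dir SE: opp run (4,2) capped by B -> flip

Answer: (4,2)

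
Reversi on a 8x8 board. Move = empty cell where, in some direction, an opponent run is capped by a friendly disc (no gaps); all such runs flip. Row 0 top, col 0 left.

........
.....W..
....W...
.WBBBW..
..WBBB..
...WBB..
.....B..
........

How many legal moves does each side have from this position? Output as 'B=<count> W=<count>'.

-- B to move --
(0,4): no bracket -> illegal
(0,5): no bracket -> illegal
(0,6): flips 2 -> legal
(1,3): no bracket -> illegal
(1,4): flips 1 -> legal
(1,6): no bracket -> illegal
(2,0): no bracket -> illegal
(2,1): no bracket -> illegal
(2,2): no bracket -> illegal
(2,3): no bracket -> illegal
(2,5): flips 1 -> legal
(2,6): flips 1 -> legal
(3,0): flips 1 -> legal
(3,6): flips 1 -> legal
(4,0): no bracket -> illegal
(4,1): flips 1 -> legal
(4,6): no bracket -> illegal
(5,1): flips 1 -> legal
(5,2): flips 2 -> legal
(6,2): flips 1 -> legal
(6,3): flips 1 -> legal
(6,4): no bracket -> illegal
B mobility = 11
-- W to move --
(2,1): no bracket -> illegal
(2,2): flips 1 -> legal
(2,3): flips 2 -> legal
(2,5): no bracket -> illegal
(3,6): no bracket -> illegal
(4,1): no bracket -> illegal
(4,6): flips 3 -> legal
(5,2): no bracket -> illegal
(5,6): flips 2 -> legal
(6,3): no bracket -> illegal
(6,4): flips 3 -> legal
(6,6): no bracket -> illegal
(7,4): no bracket -> illegal
(7,5): flips 3 -> legal
(7,6): no bracket -> illegal
W mobility = 6

Answer: B=11 W=6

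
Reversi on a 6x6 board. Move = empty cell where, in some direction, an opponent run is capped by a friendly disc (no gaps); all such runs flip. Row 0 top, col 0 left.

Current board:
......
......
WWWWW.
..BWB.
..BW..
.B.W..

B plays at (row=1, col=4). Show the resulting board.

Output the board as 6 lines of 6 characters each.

Place B at (1,4); scan 8 dirs for brackets.
Dir NW: first cell '.' (not opp) -> no flip
Dir N: first cell '.' (not opp) -> no flip
Dir NE: first cell '.' (not opp) -> no flip
Dir W: first cell '.' (not opp) -> no flip
Dir E: first cell '.' (not opp) -> no flip
Dir SW: opp run (2,3) capped by B -> flip
Dir S: opp run (2,4) capped by B -> flip
Dir SE: first cell '.' (not opp) -> no flip
All flips: (2,3) (2,4)

Answer: ......
....B.
WWWBB.
..BWB.
..BW..
.B.W..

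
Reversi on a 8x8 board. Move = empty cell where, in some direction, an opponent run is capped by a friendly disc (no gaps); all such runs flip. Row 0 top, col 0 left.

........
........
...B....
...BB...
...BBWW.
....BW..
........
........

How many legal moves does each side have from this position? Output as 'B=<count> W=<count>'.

-- B to move --
(3,5): no bracket -> illegal
(3,6): flips 1 -> legal
(3,7): no bracket -> illegal
(4,7): flips 2 -> legal
(5,6): flips 2 -> legal
(5,7): no bracket -> illegal
(6,4): no bracket -> illegal
(6,5): no bracket -> illegal
(6,6): flips 1 -> legal
B mobility = 4
-- W to move --
(1,2): flips 2 -> legal
(1,3): no bracket -> illegal
(1,4): no bracket -> illegal
(2,2): flips 2 -> legal
(2,4): no bracket -> illegal
(2,5): no bracket -> illegal
(3,2): no bracket -> illegal
(3,5): no bracket -> illegal
(4,2): flips 2 -> legal
(5,2): no bracket -> illegal
(5,3): flips 1 -> legal
(6,3): flips 1 -> legal
(6,4): no bracket -> illegal
(6,5): no bracket -> illegal
W mobility = 5

Answer: B=4 W=5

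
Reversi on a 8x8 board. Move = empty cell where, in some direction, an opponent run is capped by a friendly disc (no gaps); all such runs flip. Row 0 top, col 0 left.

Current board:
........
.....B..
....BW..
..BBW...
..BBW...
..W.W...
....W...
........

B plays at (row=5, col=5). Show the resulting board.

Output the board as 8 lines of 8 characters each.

Answer: ........
.....B..
....BW..
..BBW...
..BBB...
..W.WB..
....W...
........

Derivation:
Place B at (5,5); scan 8 dirs for brackets.
Dir NW: opp run (4,4) capped by B -> flip
Dir N: first cell '.' (not opp) -> no flip
Dir NE: first cell '.' (not opp) -> no flip
Dir W: opp run (5,4), next='.' -> no flip
Dir E: first cell '.' (not opp) -> no flip
Dir SW: opp run (6,4), next='.' -> no flip
Dir S: first cell '.' (not opp) -> no flip
Dir SE: first cell '.' (not opp) -> no flip
All flips: (4,4)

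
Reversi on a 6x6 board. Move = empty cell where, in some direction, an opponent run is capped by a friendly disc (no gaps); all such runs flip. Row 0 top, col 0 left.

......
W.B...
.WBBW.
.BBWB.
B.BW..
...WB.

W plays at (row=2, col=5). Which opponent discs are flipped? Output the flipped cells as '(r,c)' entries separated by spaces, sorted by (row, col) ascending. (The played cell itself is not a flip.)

Answer: (3,4)

Derivation:
Dir NW: first cell '.' (not opp) -> no flip
Dir N: first cell '.' (not opp) -> no flip
Dir NE: edge -> no flip
Dir W: first cell 'W' (not opp) -> no flip
Dir E: edge -> no flip
Dir SW: opp run (3,4) capped by W -> flip
Dir S: first cell '.' (not opp) -> no flip
Dir SE: edge -> no flip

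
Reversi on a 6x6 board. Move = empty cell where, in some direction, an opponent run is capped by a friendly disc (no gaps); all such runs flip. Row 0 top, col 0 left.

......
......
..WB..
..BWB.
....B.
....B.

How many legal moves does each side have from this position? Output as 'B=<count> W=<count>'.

Answer: B=4 W=6

Derivation:
-- B to move --
(1,1): flips 2 -> legal
(1,2): flips 1 -> legal
(1,3): no bracket -> illegal
(2,1): flips 1 -> legal
(2,4): no bracket -> illegal
(3,1): no bracket -> illegal
(4,2): no bracket -> illegal
(4,3): flips 1 -> legal
B mobility = 4
-- W to move --
(1,2): no bracket -> illegal
(1,3): flips 1 -> legal
(1,4): no bracket -> illegal
(2,1): no bracket -> illegal
(2,4): flips 1 -> legal
(2,5): no bracket -> illegal
(3,1): flips 1 -> legal
(3,5): flips 1 -> legal
(4,1): no bracket -> illegal
(4,2): flips 1 -> legal
(4,3): no bracket -> illegal
(4,5): no bracket -> illegal
(5,3): no bracket -> illegal
(5,5): flips 1 -> legal
W mobility = 6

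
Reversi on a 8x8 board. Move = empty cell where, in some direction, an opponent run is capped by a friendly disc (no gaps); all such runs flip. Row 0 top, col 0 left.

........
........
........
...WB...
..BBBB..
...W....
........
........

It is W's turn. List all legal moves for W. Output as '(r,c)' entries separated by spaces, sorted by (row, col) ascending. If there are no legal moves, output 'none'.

(2,3): no bracket -> illegal
(2,4): no bracket -> illegal
(2,5): no bracket -> illegal
(3,1): flips 1 -> legal
(3,2): no bracket -> illegal
(3,5): flips 2 -> legal
(3,6): no bracket -> illegal
(4,1): no bracket -> illegal
(4,6): no bracket -> illegal
(5,1): flips 1 -> legal
(5,2): no bracket -> illegal
(5,4): no bracket -> illegal
(5,5): flips 1 -> legal
(5,6): no bracket -> illegal

Answer: (3,1) (3,5) (5,1) (5,5)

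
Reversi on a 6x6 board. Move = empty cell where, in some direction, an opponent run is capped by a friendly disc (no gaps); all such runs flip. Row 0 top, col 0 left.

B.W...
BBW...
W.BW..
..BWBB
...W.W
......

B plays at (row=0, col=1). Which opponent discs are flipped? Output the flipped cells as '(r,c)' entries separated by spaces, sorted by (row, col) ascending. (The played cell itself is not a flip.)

Answer: (1,2) (2,3)

Derivation:
Dir NW: edge -> no flip
Dir N: edge -> no flip
Dir NE: edge -> no flip
Dir W: first cell 'B' (not opp) -> no flip
Dir E: opp run (0,2), next='.' -> no flip
Dir SW: first cell 'B' (not opp) -> no flip
Dir S: first cell 'B' (not opp) -> no flip
Dir SE: opp run (1,2) (2,3) capped by B -> flip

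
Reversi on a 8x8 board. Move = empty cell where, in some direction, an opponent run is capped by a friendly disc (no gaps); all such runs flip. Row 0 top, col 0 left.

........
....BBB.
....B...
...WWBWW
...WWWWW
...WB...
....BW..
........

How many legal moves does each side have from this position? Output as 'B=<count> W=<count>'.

-- B to move --
(2,2): no bracket -> illegal
(2,3): no bracket -> illegal
(2,5): no bracket -> illegal
(2,6): no bracket -> illegal
(2,7): flips 2 -> legal
(3,2): flips 3 -> legal
(4,2): flips 2 -> legal
(5,2): flips 1 -> legal
(5,5): flips 1 -> legal
(5,6): no bracket -> illegal
(5,7): flips 1 -> legal
(6,2): flips 2 -> legal
(6,3): no bracket -> illegal
(6,6): flips 1 -> legal
(7,4): no bracket -> illegal
(7,5): no bracket -> illegal
(7,6): flips 1 -> legal
B mobility = 9
-- W to move --
(0,3): no bracket -> illegal
(0,4): flips 2 -> legal
(0,5): no bracket -> illegal
(0,6): flips 2 -> legal
(0,7): no bracket -> illegal
(1,3): flips 2 -> legal
(1,7): no bracket -> illegal
(2,3): no bracket -> illegal
(2,5): flips 1 -> legal
(2,6): flips 1 -> legal
(2,7): no bracket -> illegal
(5,5): flips 1 -> legal
(6,3): flips 2 -> legal
(7,3): no bracket -> illegal
(7,4): flips 2 -> legal
(7,5): flips 1 -> legal
W mobility = 9

Answer: B=9 W=9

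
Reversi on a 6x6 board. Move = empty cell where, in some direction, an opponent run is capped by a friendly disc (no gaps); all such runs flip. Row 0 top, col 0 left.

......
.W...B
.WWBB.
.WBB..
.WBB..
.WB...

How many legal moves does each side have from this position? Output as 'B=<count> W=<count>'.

Answer: B=7 W=6

Derivation:
-- B to move --
(0,0): flips 2 -> legal
(0,1): no bracket -> illegal
(0,2): no bracket -> illegal
(1,0): flips 1 -> legal
(1,2): flips 1 -> legal
(1,3): no bracket -> illegal
(2,0): flips 3 -> legal
(3,0): flips 2 -> legal
(4,0): flips 1 -> legal
(5,0): flips 2 -> legal
B mobility = 7
-- W to move --
(0,4): no bracket -> illegal
(0,5): no bracket -> illegal
(1,2): no bracket -> illegal
(1,3): no bracket -> illegal
(1,4): flips 2 -> legal
(2,5): flips 2 -> legal
(3,4): flips 2 -> legal
(3,5): no bracket -> illegal
(4,4): flips 3 -> legal
(5,3): flips 2 -> legal
(5,4): flips 2 -> legal
W mobility = 6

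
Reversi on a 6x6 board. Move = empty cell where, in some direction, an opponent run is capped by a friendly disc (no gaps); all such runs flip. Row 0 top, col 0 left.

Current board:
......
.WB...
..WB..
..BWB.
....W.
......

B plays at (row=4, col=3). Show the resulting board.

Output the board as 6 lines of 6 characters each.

Place B at (4,3); scan 8 dirs for brackets.
Dir NW: first cell 'B' (not opp) -> no flip
Dir N: opp run (3,3) capped by B -> flip
Dir NE: first cell 'B' (not opp) -> no flip
Dir W: first cell '.' (not opp) -> no flip
Dir E: opp run (4,4), next='.' -> no flip
Dir SW: first cell '.' (not opp) -> no flip
Dir S: first cell '.' (not opp) -> no flip
Dir SE: first cell '.' (not opp) -> no flip
All flips: (3,3)

Answer: ......
.WB...
..WB..
..BBB.
...BW.
......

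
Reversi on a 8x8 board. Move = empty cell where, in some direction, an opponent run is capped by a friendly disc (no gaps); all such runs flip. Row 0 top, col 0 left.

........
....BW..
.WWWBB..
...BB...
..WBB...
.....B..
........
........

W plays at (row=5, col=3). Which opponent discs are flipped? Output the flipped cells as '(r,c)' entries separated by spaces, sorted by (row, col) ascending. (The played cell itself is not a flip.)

Dir NW: first cell 'W' (not opp) -> no flip
Dir N: opp run (4,3) (3,3) capped by W -> flip
Dir NE: opp run (4,4), next='.' -> no flip
Dir W: first cell '.' (not opp) -> no flip
Dir E: first cell '.' (not opp) -> no flip
Dir SW: first cell '.' (not opp) -> no flip
Dir S: first cell '.' (not opp) -> no flip
Dir SE: first cell '.' (not opp) -> no flip

Answer: (3,3) (4,3)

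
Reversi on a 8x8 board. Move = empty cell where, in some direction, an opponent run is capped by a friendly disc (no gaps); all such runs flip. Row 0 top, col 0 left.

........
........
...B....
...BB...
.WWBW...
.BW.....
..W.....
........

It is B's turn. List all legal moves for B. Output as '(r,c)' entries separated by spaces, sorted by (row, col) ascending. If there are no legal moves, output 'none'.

Answer: (3,1) (4,0) (4,5) (5,3) (5,4) (5,5) (6,1) (7,3)

Derivation:
(3,0): no bracket -> illegal
(3,1): flips 1 -> legal
(3,2): no bracket -> illegal
(3,5): no bracket -> illegal
(4,0): flips 2 -> legal
(4,5): flips 1 -> legal
(5,0): no bracket -> illegal
(5,3): flips 1 -> legal
(5,4): flips 1 -> legal
(5,5): flips 1 -> legal
(6,1): flips 1 -> legal
(6,3): no bracket -> illegal
(7,1): no bracket -> illegal
(7,2): no bracket -> illegal
(7,3): flips 1 -> legal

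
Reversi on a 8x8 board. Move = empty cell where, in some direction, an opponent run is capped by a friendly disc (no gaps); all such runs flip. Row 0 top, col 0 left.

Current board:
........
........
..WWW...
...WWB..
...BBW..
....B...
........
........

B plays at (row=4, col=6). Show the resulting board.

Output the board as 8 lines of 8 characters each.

Place B at (4,6); scan 8 dirs for brackets.
Dir NW: first cell 'B' (not opp) -> no flip
Dir N: first cell '.' (not opp) -> no flip
Dir NE: first cell '.' (not opp) -> no flip
Dir W: opp run (4,5) capped by B -> flip
Dir E: first cell '.' (not opp) -> no flip
Dir SW: first cell '.' (not opp) -> no flip
Dir S: first cell '.' (not opp) -> no flip
Dir SE: first cell '.' (not opp) -> no flip
All flips: (4,5)

Answer: ........
........
..WWW...
...WWB..
...BBBB.
....B...
........
........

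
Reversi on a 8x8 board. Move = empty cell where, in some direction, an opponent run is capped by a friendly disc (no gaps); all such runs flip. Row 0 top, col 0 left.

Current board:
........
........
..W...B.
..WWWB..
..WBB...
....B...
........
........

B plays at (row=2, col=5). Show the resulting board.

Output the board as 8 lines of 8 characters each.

Answer: ........
........
..W..BB.
..WWBB..
..WBB...
....B...
........
........

Derivation:
Place B at (2,5); scan 8 dirs for brackets.
Dir NW: first cell '.' (not opp) -> no flip
Dir N: first cell '.' (not opp) -> no flip
Dir NE: first cell '.' (not opp) -> no flip
Dir W: first cell '.' (not opp) -> no flip
Dir E: first cell 'B' (not opp) -> no flip
Dir SW: opp run (3,4) capped by B -> flip
Dir S: first cell 'B' (not opp) -> no flip
Dir SE: first cell '.' (not opp) -> no flip
All flips: (3,4)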